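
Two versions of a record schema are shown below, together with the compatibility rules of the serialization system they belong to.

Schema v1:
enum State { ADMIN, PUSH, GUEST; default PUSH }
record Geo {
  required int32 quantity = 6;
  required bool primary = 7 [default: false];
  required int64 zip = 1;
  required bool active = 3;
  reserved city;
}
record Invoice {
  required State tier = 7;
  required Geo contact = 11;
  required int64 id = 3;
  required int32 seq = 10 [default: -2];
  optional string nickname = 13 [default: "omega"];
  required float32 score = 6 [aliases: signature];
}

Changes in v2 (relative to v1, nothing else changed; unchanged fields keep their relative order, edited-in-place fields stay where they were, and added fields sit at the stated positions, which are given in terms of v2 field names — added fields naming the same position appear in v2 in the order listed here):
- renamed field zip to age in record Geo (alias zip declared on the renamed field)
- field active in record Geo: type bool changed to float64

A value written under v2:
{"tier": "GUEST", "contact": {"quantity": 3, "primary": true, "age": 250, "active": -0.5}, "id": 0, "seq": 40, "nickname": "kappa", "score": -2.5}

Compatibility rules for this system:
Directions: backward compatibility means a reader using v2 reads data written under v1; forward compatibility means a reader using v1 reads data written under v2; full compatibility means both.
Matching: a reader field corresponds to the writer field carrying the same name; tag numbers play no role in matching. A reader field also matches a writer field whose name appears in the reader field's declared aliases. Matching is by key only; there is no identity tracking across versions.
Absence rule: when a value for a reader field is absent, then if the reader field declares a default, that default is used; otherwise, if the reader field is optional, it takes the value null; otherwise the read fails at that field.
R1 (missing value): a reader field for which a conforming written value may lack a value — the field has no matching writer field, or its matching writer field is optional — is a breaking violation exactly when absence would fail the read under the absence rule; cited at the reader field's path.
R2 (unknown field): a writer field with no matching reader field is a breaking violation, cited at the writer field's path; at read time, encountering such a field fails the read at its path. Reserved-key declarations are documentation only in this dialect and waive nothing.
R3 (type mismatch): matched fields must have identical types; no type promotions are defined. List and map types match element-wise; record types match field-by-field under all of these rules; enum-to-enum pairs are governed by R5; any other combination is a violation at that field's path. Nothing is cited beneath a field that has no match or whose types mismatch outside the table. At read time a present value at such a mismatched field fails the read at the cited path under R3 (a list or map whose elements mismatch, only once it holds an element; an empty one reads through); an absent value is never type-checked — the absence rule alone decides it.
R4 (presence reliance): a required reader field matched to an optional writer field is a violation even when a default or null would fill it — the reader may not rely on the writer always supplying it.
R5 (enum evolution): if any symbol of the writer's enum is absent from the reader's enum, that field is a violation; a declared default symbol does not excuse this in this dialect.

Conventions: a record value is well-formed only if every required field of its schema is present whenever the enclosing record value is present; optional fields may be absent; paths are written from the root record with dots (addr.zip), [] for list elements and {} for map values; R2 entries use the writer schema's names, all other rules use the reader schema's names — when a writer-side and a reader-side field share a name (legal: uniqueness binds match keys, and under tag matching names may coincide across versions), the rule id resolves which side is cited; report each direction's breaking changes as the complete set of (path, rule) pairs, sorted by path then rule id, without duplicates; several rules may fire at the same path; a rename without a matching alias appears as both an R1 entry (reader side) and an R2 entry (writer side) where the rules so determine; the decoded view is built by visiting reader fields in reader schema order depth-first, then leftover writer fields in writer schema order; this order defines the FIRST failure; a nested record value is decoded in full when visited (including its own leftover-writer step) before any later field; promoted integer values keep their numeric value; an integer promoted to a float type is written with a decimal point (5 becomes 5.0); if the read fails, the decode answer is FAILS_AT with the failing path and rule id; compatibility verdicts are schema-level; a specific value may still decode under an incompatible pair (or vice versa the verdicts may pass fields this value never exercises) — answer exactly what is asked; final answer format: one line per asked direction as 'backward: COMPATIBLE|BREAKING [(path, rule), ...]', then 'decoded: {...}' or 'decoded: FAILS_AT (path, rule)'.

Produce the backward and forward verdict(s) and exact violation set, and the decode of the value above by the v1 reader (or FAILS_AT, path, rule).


backward: BREAKING [(contact.active, R3)]; forward: BREAKING [(contact.active, R3), (contact.age, R2), (contact.zip, R1)]; decoded: FAILS_AT (contact.zip, R1)

the writer's type comes first in each Invoice pair
backward pass over Invoice, reader schema v2, writer schema v1:
  tier: State -> State, writer required; from tier
  contact: Geo -> Geo, writer required; from contact
  id: int64 -> int64, writer required; from id
  seq: int32 -> int32, writer required; from seq
  nickname: string -> string, writer optional; from nickname
  score: float32 -> float32, writer required; from score
  contact.quantity: int32 -> int32, writer required; from contact.quantity
  contact.primary: bool -> bool, writer required; from contact.primary
  contact.age: int64 -> int64, writer required; from contact.zip
  contact.active: bool -> float64, writer required; from contact.active
  rule R3 violated at contact.active
  => 1 violation(s): backward is BREAKING for Invoice
forward pass over Invoice, reader schema v1, writer schema v2:
  tier: State -> State, writer required; from tier
  contact: Geo -> Geo, writer required; from contact
  id: int64 -> int64, writer required; from id
  seq: int32 -> int32, writer required; from seq
  nickname: string -> string, writer optional; from nickname
  score: float32 -> float32, writer required; from score
  contact.quantity: int32 -> int32, writer required; from contact.quantity
  contact.primary: bool -> bool, writer required; from contact.primary
  no writer field matches reader contact.zip
  contact.active: float64 -> bool, writer required; from contact.active
  writer field contact.age has no reader counterpart
  rule R3 violated at contact.active
  rule R2 violated at contact.age
  rule R1 violated at contact.zip
  => 3 violation(s): forward is BREAKING for Invoice
migrating the Invoice value to v1:
  tier := "GUEST"
  contact.quantity := 3
  contact.primary := true
  read fails at contact.zip under R1 (no fill)
  => FAILS_AT (contact.zip, R1)


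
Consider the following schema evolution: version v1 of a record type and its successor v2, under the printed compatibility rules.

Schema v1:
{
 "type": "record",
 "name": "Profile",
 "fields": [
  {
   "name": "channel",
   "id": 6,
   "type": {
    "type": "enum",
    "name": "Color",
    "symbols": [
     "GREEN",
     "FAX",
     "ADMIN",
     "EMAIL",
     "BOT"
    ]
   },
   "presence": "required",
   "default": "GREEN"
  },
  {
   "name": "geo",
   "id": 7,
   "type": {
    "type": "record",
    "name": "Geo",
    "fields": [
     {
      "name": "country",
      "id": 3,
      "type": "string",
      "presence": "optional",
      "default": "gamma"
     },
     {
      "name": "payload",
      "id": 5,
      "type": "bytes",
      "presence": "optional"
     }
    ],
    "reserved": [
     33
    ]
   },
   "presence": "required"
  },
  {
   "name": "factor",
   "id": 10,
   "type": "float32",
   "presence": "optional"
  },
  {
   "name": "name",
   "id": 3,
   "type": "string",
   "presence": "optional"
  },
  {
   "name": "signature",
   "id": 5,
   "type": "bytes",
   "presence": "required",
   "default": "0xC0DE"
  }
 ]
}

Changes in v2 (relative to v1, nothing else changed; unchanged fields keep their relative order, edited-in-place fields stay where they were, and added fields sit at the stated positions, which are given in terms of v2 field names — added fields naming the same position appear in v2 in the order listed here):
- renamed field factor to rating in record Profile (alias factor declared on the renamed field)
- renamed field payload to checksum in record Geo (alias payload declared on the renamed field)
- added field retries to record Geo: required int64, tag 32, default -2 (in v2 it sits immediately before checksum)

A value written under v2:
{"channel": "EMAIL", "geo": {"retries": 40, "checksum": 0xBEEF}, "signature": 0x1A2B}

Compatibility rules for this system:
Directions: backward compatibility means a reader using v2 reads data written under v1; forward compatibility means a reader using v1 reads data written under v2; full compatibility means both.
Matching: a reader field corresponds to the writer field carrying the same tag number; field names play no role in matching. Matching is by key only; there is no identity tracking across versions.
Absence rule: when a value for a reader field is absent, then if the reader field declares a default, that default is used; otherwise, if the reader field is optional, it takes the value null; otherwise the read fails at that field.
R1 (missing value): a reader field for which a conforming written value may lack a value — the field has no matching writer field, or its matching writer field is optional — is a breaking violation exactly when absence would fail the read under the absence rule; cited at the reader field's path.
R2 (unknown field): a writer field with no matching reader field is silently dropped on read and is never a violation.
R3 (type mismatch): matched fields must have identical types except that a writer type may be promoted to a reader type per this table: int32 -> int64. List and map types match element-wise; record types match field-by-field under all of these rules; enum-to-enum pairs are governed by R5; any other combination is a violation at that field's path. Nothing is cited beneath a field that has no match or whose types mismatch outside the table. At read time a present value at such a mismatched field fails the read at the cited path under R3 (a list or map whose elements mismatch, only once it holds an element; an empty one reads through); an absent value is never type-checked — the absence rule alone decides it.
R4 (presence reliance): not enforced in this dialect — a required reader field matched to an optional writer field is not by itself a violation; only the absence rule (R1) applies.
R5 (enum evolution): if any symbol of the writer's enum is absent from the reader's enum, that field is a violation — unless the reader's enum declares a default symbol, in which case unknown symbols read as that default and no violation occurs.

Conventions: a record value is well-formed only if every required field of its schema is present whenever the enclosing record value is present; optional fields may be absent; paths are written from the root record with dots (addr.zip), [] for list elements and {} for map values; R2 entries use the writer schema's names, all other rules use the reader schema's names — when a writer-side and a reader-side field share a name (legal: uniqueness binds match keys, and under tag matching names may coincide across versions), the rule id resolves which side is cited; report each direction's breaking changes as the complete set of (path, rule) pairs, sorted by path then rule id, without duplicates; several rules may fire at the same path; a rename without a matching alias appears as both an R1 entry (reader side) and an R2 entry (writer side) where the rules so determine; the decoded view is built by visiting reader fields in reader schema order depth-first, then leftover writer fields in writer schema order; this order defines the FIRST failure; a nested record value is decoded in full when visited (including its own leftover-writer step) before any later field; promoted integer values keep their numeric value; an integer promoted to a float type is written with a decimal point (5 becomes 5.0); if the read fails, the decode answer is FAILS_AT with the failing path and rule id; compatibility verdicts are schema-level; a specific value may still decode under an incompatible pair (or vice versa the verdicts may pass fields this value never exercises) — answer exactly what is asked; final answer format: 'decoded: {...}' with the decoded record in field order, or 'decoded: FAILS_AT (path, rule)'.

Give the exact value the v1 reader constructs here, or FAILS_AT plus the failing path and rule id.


the writer's type comes first in each Profile pair
decode (reader v1):
  channel := "EMAIL"
  geo.country := "gamma" (absent -> default)
  geo.payload := 0xBEEF (from writer checksum)
  writer geo.retries: unknown -> dropped
  factor := null (absent, optional -> null)
  name := null (absent, optional -> null)
  signature := 0x1A2B
  => decoded: {"channel": "EMAIL", "geo": {"country": "gamma", "payload": 0xBEEF}, "factor": null, "name": null, "signature": 0x1A2B}
ruling out the remaining Profile differences:
  renamed field factor to rating in record Profile (alias factor declared on the renamed field) -> inert under this dialect — no rule fires on Profile and the result does not move
  renamed field payload to checksum in record Geo (alias payload declared on the renamed field) -> inert under this dialect — no rule fires on Profile and the result does not move
  added field retries to record Geo: required int64, tag 32, default -2 (in v2 it sits immediately before checksum) -> inert under this dialect — no rule fires on Profile and the result does not move

decoded: {"channel": "EMAIL", "geo": {"country": "gamma", "payload": 0xBEEF}, "factor": null, "name": null, "signature": 0x1A2B}


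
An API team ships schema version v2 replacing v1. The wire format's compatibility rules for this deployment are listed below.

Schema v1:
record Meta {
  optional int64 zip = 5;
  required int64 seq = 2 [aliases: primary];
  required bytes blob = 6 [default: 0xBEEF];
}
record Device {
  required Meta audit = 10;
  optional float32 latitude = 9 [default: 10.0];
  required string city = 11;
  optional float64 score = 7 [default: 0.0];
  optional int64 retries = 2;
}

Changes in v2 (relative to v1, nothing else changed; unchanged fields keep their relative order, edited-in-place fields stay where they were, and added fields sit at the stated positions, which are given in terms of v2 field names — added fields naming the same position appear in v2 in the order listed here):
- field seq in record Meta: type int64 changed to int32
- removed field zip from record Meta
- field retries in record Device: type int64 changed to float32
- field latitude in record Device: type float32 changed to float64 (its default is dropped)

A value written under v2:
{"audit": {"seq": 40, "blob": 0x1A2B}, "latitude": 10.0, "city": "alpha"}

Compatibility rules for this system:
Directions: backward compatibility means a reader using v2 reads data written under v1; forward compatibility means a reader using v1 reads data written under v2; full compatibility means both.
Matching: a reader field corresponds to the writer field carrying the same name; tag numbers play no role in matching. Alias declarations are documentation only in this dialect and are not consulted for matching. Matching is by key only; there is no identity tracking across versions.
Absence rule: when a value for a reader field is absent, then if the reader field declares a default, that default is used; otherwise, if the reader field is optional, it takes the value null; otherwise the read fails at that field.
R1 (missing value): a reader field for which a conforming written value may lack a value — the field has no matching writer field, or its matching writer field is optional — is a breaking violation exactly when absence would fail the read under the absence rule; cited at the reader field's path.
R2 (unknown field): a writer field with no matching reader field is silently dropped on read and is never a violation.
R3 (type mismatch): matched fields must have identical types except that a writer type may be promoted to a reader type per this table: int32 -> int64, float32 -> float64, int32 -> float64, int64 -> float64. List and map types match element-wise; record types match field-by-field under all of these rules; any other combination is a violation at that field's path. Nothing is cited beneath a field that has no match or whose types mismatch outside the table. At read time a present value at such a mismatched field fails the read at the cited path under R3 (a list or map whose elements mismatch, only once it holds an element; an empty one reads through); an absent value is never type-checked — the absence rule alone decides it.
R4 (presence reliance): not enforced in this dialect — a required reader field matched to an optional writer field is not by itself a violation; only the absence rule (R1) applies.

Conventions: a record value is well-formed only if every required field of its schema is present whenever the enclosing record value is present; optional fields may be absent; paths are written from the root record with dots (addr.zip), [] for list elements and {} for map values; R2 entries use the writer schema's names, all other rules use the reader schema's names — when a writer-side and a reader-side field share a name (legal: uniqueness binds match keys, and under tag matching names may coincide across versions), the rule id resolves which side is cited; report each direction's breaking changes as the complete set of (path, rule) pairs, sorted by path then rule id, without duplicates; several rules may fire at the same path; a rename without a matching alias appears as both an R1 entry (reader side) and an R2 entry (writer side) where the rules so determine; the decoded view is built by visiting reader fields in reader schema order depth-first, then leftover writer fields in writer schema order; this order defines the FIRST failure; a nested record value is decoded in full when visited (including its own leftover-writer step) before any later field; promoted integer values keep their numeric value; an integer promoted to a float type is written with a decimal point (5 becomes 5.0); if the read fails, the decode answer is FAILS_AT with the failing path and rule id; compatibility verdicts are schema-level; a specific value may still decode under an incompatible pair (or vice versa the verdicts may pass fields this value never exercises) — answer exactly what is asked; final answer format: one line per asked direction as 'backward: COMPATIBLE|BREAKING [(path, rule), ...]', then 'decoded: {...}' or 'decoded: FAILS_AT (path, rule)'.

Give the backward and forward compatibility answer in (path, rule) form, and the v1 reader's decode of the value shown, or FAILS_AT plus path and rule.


arrows below run writer -> reader for Device
checking backward for Device: reader v2 against writer v1:
  audit: paired with writer audit (Meta -> Meta; writer required)
  latitude: paired with writer latitude (float32 -> float64; writer optional)
  city: paired with writer city (string -> string; writer required)
  score: paired with writer score (float64 -> float64; writer optional)
  retries: paired with writer retries (int64 -> float32; writer optional)
  audit.seq: paired with writer audit.seq (int64 -> int32; writer required)
  audit.blob: paired with writer audit.blob (bytes -> bytes; writer required)
  audit.zip (writer side), unknown to reader
  violation R3 at audit.seq
  violation R3 at retries
  => backward: BREAKING (2)
checking forward for Device: reader v1 against writer v2:
  audit: paired with writer audit (Meta -> Meta; writer required)
  latitude: paired with writer latitude (float64 -> float32; writer optional)
  city: paired with writer city (string -> string; writer required)
  score: paired with writer score (float64 -> float64; writer optional)
  retries: paired with writer retries (float32 -> int64; writer optional)
  no writer field matches reader audit.zip
  audit.seq: paired with writer audit.seq (int32 -> int64; writer required)
  audit.blob: paired with writer audit.blob (bytes -> bytes; writer required)
  violation R3 at latitude
  violation R3 at retries
  => forward: BREAKING (2)
decoding the Device value with the v1 reader:
  audit.zip := null (not supplied -> null)
  audit.seq := 40 (int32 -> int64)
  audit.blob := 0x1A2B
  read fails at latitude under R3
  => FAILS_AT (latitude, R3)

backward: BREAKING [(audit.seq, R3), (retries, R3)]; forward: BREAKING [(latitude, R3), (retries, R3)]; decoded: FAILS_AT (latitude, R3)


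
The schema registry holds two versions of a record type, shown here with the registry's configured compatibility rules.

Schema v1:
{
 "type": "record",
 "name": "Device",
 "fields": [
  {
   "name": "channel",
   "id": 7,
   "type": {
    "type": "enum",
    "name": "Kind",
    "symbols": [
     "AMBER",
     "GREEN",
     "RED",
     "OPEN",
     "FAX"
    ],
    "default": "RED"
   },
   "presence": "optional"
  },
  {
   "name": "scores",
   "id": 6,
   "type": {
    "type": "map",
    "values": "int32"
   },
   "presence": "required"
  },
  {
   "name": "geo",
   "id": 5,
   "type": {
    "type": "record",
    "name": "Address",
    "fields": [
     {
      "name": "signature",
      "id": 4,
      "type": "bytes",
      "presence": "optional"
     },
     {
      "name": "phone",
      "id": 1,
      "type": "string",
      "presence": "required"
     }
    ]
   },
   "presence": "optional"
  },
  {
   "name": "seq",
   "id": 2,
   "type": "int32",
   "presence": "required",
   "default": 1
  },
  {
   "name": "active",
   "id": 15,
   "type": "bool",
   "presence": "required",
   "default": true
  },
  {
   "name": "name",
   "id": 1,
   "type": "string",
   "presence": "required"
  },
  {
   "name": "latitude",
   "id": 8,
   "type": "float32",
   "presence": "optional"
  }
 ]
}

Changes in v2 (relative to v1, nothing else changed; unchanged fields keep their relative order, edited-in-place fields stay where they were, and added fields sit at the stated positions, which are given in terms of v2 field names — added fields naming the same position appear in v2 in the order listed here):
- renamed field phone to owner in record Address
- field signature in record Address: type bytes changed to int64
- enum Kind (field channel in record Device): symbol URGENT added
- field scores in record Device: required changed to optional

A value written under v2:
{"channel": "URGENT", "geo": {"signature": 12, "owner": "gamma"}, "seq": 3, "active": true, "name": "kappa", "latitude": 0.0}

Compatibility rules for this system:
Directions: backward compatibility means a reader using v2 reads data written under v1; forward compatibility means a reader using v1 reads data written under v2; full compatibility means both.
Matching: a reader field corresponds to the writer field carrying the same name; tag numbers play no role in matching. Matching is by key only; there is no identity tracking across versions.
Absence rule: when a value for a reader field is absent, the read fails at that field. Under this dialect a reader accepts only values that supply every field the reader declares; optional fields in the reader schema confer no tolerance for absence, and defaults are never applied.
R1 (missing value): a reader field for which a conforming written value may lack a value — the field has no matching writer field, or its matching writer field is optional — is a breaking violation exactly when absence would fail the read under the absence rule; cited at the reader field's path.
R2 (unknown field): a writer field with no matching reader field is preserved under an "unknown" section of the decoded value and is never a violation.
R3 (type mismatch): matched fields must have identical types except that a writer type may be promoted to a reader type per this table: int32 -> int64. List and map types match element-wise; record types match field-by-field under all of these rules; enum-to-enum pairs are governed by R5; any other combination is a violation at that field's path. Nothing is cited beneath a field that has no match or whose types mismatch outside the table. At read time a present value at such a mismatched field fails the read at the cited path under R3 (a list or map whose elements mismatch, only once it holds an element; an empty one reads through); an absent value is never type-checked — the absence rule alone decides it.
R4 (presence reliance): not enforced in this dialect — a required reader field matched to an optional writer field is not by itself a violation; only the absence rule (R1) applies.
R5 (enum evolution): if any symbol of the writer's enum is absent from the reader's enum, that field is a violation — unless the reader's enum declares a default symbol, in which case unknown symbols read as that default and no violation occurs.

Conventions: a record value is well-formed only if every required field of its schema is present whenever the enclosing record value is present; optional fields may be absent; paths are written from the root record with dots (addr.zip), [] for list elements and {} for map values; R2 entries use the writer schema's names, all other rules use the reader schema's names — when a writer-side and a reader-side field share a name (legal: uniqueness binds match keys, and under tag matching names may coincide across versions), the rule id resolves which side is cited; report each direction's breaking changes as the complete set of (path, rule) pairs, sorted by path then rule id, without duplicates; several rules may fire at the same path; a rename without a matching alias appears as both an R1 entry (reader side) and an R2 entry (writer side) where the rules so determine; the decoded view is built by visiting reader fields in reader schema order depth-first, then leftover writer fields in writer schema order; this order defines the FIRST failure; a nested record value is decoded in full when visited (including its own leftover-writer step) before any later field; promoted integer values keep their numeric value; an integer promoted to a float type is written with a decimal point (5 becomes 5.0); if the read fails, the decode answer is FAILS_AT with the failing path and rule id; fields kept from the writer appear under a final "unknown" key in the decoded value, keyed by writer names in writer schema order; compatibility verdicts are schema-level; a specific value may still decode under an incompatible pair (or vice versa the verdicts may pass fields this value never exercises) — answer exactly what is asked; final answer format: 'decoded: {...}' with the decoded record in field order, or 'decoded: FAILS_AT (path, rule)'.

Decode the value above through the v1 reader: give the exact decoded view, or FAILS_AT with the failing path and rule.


in Device below, arrows point writer -> reader
migrating the Device value to v1:
  channel := "RED" (symbol URGENT -> reader default)
  read fails at scores under R1 (no fill)
  => FAILS_AT (scores, R1)
remaining Device differences; none change what is asked:
  renamed field phone to owner in record Address -> a verdict-level change on Device — the shown value reads the same
  field signature in record Address: type bytes changed to int64 -> a verdict-level change on Device — the shown value reads the same
  enum Kind (field channel in record Device): symbol URGENT added -> fires no rule on Device under this dialect and leaves the result unchanged

decoded: FAILS_AT (scores, R1)


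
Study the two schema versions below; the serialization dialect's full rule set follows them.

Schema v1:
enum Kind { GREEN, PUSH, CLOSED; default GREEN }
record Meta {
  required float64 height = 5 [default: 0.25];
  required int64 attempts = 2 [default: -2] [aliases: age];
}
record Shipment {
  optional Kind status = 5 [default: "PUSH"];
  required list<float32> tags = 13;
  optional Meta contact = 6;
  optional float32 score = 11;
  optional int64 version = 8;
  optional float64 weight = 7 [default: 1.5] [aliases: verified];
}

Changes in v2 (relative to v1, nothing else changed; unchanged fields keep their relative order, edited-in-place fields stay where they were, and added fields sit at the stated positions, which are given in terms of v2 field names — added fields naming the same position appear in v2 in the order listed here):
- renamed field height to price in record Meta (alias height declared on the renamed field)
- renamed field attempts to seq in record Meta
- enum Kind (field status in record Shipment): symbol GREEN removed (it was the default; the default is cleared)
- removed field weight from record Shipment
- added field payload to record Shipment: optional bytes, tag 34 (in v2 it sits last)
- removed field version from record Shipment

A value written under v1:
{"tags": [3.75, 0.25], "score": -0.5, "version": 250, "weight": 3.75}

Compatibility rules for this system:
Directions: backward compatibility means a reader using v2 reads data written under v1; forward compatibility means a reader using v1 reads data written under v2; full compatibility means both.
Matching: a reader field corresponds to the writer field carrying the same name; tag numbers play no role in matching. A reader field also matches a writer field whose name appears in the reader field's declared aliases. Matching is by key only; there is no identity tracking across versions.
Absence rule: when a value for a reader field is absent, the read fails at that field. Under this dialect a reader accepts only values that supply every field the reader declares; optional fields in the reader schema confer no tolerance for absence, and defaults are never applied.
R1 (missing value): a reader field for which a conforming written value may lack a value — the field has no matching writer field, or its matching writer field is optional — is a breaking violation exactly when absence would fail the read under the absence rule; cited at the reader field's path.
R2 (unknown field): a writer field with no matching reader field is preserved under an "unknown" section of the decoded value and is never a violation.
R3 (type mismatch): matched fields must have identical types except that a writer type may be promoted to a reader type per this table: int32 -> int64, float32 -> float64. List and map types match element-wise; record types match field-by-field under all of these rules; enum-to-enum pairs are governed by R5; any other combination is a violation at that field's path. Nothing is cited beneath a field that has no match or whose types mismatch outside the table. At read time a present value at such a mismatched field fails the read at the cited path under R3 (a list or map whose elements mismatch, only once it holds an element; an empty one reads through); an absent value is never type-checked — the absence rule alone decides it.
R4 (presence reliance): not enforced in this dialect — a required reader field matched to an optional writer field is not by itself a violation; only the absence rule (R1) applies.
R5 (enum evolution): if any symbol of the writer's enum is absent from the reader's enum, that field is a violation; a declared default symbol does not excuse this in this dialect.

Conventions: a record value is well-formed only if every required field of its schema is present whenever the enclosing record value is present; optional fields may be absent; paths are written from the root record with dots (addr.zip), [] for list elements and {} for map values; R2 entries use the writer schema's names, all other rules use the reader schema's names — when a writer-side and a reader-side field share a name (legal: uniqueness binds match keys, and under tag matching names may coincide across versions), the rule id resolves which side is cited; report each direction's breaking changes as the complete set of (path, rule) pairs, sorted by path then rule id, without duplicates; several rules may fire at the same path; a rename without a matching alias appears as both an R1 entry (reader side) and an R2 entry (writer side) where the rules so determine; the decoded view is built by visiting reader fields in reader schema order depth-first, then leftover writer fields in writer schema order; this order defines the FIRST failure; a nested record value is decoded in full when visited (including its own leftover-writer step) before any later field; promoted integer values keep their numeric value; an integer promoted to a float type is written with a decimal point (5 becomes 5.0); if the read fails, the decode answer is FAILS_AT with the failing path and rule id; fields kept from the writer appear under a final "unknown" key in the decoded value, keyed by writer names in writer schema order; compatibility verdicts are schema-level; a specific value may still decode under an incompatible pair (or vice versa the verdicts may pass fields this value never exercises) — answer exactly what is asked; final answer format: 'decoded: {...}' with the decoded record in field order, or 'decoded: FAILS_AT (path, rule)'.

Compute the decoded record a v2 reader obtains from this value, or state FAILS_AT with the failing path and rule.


arrows below run writer -> reader for Shipment
decoding the Shipment value with the v2 reader:
  read fails at status under R1 (no fill)
  => FAILS_AT (status, R1)
checking off the Shipment differences that do not matter here:
  renamed field height to price in record Meta (alias height declared on the renamed field) -> a verdict-level change on Shipment — the shown value reads the same
  renamed field attempts to seq in record Meta -> a verdict-level change on Shipment — the shown value reads the same
  removed field weight from record Shipment -> a verdict-level change on Shipment — the shown value reads the same
  added field payload to record Shipment: optional bytes, tag 34 (in v2 it sits last) -> a verdict-level change on Shipment — the shown value reads the same
  removed field version from record Shipment -> a verdict-level change on Shipment — the shown value reads the same

decoded: FAILS_AT (status, R1)


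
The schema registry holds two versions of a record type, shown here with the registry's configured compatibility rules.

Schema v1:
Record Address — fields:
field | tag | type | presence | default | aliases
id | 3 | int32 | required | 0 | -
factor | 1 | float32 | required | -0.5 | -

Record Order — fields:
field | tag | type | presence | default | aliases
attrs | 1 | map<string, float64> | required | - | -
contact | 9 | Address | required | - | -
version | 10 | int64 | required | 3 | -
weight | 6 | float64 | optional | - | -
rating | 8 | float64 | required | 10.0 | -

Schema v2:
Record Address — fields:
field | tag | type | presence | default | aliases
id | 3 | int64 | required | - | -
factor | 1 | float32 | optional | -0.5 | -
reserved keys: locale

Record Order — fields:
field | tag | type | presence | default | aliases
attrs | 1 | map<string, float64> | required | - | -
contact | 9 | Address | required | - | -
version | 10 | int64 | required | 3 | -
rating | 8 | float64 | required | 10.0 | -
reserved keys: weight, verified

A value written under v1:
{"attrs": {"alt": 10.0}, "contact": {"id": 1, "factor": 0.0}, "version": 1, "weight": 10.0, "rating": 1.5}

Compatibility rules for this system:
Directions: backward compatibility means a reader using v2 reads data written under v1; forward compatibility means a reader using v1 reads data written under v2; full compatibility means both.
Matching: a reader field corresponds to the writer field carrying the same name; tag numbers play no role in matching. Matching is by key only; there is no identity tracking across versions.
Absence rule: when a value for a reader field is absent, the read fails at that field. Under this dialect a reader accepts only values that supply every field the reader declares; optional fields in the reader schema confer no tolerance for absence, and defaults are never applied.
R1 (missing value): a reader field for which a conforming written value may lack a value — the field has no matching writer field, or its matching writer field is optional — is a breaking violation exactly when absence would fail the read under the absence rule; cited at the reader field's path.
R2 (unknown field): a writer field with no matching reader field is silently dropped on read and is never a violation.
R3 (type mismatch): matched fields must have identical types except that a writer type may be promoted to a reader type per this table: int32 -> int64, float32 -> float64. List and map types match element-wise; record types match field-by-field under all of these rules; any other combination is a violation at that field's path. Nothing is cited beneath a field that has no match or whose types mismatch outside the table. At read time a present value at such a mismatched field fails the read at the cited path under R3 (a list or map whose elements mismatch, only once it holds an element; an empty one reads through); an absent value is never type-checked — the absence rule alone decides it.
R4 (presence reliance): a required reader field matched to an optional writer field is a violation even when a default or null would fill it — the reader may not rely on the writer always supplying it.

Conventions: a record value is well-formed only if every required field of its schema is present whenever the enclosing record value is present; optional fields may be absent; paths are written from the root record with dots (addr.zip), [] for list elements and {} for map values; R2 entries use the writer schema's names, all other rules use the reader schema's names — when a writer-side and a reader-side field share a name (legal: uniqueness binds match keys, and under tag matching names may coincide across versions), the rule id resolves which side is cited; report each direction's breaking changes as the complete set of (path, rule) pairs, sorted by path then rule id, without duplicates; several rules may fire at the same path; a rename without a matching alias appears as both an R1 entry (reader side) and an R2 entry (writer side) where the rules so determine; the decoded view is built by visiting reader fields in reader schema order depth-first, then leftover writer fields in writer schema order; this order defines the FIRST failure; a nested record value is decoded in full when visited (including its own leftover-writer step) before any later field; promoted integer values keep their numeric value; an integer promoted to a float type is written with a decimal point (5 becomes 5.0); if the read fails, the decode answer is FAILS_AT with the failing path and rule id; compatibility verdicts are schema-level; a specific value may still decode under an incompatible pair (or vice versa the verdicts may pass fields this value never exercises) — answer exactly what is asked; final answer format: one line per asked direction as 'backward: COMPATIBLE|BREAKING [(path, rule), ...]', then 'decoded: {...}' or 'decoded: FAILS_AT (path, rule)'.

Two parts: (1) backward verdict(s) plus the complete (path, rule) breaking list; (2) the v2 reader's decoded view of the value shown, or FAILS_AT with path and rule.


backward: COMPATIBLE []; decoded: {"attrs": {"alt": 10.0}, "contact": {"id": 1, "factor": 0.0}, "version": 1, "rating": 1.5}

in Order below, arrows point writer -> reader
backward analysis of Order with v2 as reader and v1 as writer:
  writer required, map<string, float64> -> map<string, float64>: reader attrs maps from writer attrs
  writer required, Address -> Address: reader contact maps from writer contact
  writer required, int64 -> int64: reader version maps from writer version
  writer required, float64 -> float64: reader rating maps from writer rating
  weight (writer side), unknown to reader
  writer required, int32 -> int64: reader contact.id maps from writer contact.id
  writer required, float32 -> float32: reader contact.factor maps from writer contact.factor
  => backward: COMPATIBLE
decoding the Order value with the v2 reader:
  attrs := {"alt": 10.0}
  contact.id := 1 (int32 -> int64)
  contact.factor := 0.0
  version := 1
  rating := 1.5
  writer weight: unmatched, discarded
  => decoded: {"attrs": {"alt": 10.0}, "contact": {"id": 1, "factor": 0.0}, "version": 1, "rating": 1.5}
ruling out the remaining Order differences:
  field factor in record Address: required changed to optional -> affects forward compatibility only, which is not asked
  field id in record Address: type int32 changed to int64 (its default is dropped) -> affects forward compatibility only, which is not asked
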